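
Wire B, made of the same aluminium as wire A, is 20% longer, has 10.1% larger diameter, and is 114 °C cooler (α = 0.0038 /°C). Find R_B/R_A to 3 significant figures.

R ∝ ρL/d² with ρ ∝ (1+αΔT), so R_B/R_A = (1 + 20/100) × (1 + 10.1/100)⁻² × (1 − 0.0038×114)
= 1.2 × 0.8249 × 0.5668 = 0.561

0.561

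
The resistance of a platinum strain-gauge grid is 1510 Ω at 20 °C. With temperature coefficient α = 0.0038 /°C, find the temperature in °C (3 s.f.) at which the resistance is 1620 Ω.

39.2 °C

R = R₀(1 + α(T − T₀)) ⇒ T = T₀ + (R/R₀ − 1)/α
T = 20 + (1620/1510 − 1)/0.0038 = 20 + (0.07285)/0.0038 = 39.2 °C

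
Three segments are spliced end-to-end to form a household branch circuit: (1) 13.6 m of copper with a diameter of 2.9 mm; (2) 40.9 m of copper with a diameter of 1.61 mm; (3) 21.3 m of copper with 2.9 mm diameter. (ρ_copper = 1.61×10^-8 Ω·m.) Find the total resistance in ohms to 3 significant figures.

0.409 Ω

Seg 1: A = π(d/2)² = π(1.4500e-03 m)² = 6.605e-06 m²
R_1 = (1.61×10^-8)(13.6)/(6.605e-06) = 0.03315 Ω
Seg 2: A = π(d/2)² = π(8.0500e-04 m)² = 2.036e-06 m²
R_2 = (1.61×10^-8)(40.9)/(2.036e-06) = 0.3235 Ω
Seg 3: A = π(d/2)² = π(1.4500e-03 m)² = 6.605e-06 m²
R_3 = (1.61×10^-8)(21.3)/(6.605e-06) = 0.05192 Ω
R_total = R_1 + R_2 + R_3 = 0.409 Ω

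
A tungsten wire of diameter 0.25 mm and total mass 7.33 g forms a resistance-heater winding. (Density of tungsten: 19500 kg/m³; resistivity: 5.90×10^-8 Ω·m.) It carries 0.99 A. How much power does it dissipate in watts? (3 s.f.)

A = π(d/2)² = π(1.2500e-04 m)² = 4.9087e-08 m²
L = m/(density·A) = 0.00733/(19500×4.9087e-08) = 7.658 m
R = ρL/A = (5.90×10^-8)(7.658)/(4.9087e-08) = 9.204 Ω
P = I²R = (0.99)² × 9.204 = 9.02 W

9.02 W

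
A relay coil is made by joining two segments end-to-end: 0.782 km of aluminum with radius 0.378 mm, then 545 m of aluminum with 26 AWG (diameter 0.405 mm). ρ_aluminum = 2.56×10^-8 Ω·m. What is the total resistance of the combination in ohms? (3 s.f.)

Segment 1: A = πr² = π(3.7800e-04 m)² = 4.489e-07 m²
R₁ = ρL/A = (2.56×10^-8)(782)/(4.489e-07) = 44.6 Ω
Segment 2: A = π(0.405/2 mm)² = π(2.0250e-04 m)² = 1.288e-07 m²
R₂ = (2.56×10^-8)(545)/(1.288e-07) = 108.3 Ω
R = R₁ + R₂ = 153 Ω

153 Ω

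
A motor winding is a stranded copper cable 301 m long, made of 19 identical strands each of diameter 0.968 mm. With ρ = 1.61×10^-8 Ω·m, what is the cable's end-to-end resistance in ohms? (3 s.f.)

A_strand = π(4.8400e-04 m)² = 7.359e-07 m²
R_strand = ρL/A = (1.61×10^-8)(301)/(7.359e-07) = 6.585 Ω
R_total = R_strand/N = 6.585/19 = 0.347 Ω

0.347 Ω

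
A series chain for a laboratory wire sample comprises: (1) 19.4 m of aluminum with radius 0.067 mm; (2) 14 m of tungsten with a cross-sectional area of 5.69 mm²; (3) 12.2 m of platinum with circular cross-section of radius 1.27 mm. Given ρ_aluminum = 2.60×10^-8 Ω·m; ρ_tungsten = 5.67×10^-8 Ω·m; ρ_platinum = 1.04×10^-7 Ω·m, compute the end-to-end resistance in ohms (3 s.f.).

36.2 Ω

Seg 1: A = πr² = π(6.7000e-05 m)² = 1.410e-08 m²
R_1 = (2.60×10^-8)(19.4)/(1.410e-08) = 35.77 Ω
Seg 2: A = 5.69 mm² = 5.690e-06 m²
R_2 = (5.67×10^-8)(14)/(5.690e-06) = 0.1395 Ω
Seg 3: A = πr² = π(1.2700e-03 m)² = 5.067e-06 m²
R_3 = (1.04×10^-7)(12.2)/(5.067e-06) = 0.2504 Ω
R_total = R_1 + R_2 + R_3 = 36.2 Ω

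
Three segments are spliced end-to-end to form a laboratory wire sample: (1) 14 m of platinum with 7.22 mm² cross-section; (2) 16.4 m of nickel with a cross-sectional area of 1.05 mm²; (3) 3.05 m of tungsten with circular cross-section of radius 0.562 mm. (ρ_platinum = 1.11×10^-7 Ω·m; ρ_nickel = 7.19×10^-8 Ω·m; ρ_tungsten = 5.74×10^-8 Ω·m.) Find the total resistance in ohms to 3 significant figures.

1.51 Ω

Seg 1: A = 7.22 mm² = 7.220e-06 m²
R_1 = (1.11×10^-7)(14)/(7.220e-06) = 0.2152 Ω
Seg 2: A = 1.05 mm² = 1.050e-06 m²
R_2 = (7.19×10^-8)(16.4)/(1.050e-06) = 1.123 Ω
Seg 3: A = πr² = π(5.6200e-04 m)² = 9.923e-07 m²
R_3 = (5.74×10^-8)(3.05)/(9.923e-07) = 0.1764 Ω
R_total = R_1 + R_2 + R_3 = 1.51 Ω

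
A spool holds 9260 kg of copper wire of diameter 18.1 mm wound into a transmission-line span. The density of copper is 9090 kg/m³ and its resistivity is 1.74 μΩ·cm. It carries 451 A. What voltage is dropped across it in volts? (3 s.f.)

121 V

ρ = 1.74 μΩ·cm = 1.74×10^-8 Ω·m
A = π(d/2)² = π(9.0500e-03 m)² = 2.5730e-04 m²
L = m/(density·A) = 9260/(9090×2.5730e-04) = 3959 m
R = ρL/A = (1.74×10^-8)(3959)/(2.5730e-04) = 0.2677 Ω
V = IR = 451 × 0.2677 = 121 V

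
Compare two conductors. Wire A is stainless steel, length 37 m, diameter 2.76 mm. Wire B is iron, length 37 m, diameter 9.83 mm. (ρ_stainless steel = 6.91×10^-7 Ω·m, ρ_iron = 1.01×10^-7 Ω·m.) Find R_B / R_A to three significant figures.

0.0115

R ∝ ρL/d², so R_B/R_A = (ρ_B/ρ_A) × (d_A/d_B)²
= (1.01×10^-7/6.91×10^-7) × (2.76/9.83)² = 0.0115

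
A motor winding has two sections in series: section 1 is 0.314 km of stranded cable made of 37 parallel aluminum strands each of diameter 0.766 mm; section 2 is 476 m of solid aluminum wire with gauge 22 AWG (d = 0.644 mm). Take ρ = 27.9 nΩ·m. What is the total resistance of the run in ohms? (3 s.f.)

ρ = 27.9 nΩ·m = 2.79×10^-8 Ω·m
Section 1: A_strand = π(3.8300e-04)² = 4.608e-07 m²; R₁ = ρL/(N·A_s) = (2.79×10^-8)(314)/(37×4.608e-07) = 0.5138 Ω
Section 2: A = π(0.644/2 mm)² = π(3.2200e-04 m)² = 3.257e-07 m²
R₂ = (2.79×10^-8)(476)/(3.257e-07) = 40.77 Ω
R = R₁ + R₂ = 41.3 Ω

41.3 Ω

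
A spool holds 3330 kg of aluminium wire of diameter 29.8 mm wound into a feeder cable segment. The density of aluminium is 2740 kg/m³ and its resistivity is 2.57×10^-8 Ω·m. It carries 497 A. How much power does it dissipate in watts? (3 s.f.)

A = π(d/2)² = π(1.4900e-02 m)² = 6.9746e-04 m²
L = m/(density·A) = 3330/(2740×6.9746e-04) = 1742 m
R = ρL/A = (2.57×10^-8)(1742)/(6.9746e-04) = 0.06421 Ω
P = I²R = (497)² × 0.06421 = 15900 W

15900 W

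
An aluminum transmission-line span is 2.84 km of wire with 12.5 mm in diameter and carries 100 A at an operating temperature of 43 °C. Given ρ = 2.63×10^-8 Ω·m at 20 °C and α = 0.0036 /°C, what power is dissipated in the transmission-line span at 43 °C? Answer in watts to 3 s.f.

A = π(d/2)² = π(6.2500e-03 m)² = 1.227e-04 m²
R₍20₎ = ρL/A = (2.63×10^-8)(2840)/(1.227e-04) = 0.6086 Ω
R₍43₎ = R₍20₎(1 + αΔT) = 0.6086 × (1 + 0.0036×23) = 0.659 Ω
P = I²R = (100)² × 0.659 = 6590 W

6590 W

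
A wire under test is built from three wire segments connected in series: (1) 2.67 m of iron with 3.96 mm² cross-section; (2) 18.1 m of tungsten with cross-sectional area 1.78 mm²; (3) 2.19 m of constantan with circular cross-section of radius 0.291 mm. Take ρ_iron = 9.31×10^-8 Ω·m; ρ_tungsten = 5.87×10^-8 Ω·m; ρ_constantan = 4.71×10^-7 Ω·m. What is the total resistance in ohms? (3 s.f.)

Seg 1: A = 3.96 mm² = 3.960e-06 m²
R_1 = (9.31×10^-8)(2.67)/(3.960e-06) = 0.06277 Ω
Seg 2: A = 1.78 mm² = 1.780e-06 m²
R_2 = (5.87×10^-8)(18.1)/(1.780e-06) = 0.5969 Ω
Seg 3: A = πr² = π(2.9100e-04 m)² = 2.660e-07 m²
R_3 = (4.71×10^-7)(2.19)/(2.660e-07) = 3.877 Ω
R_total = R_1 + R_2 + R_3 = 4.54 Ω

4.54 Ω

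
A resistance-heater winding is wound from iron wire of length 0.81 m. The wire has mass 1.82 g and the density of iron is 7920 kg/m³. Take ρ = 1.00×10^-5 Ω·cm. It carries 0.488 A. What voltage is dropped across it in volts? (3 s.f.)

0.139 V

ρ = 1.00×10^-5 Ω·cm = 1.00×10^-7 Ω·m
A = m/(density·L) = 0.00182/(7920×0.81) = 2.8370e-07 m²
R = ρL/A = (1.00×10^-7)(0.81)/(2.8370e-07) = 0.2855 Ω
V = IR = 0.488 × 0.2855 = 0.139 V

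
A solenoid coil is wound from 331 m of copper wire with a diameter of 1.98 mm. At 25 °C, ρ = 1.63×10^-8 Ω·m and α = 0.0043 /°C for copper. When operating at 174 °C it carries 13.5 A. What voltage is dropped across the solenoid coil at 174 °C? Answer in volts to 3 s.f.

A = π(d/2)² = π(9.9000e-04 m)² = 3.079e-06 m²
R₍25₎ = ρL/A = (1.63×10^-8)(331)/(3.079e-06) = 1.752 Ω
R₍174₎ = R₍25₎(1 + αΔT) = 1.752 × (1 + 0.0043×149) = 2.875 Ω
V = IR = 13.5 × 2.875 = 38.8 V

38.8 V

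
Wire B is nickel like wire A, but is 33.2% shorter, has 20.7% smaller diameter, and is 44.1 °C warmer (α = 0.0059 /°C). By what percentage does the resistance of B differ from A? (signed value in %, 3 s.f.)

R ∝ ρL/d² with ρ ∝ (1+αΔT), so R_B/R_A = (1 − 33.2/100) × (1 − 20.7/100)⁻² × (1 + 0.0059×44.1)
= 0.668 × 1.59 × 1.26 = 1.339
(R_B − R_A)/R_A = 1.339 − 1 = 33.9%

33.9%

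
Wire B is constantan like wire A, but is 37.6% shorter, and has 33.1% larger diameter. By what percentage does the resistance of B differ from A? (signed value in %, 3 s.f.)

-64.8%

R ∝ L/d², so R_B/R_A = (1 − 37.6/100) × (1 + 33.1/100)⁻²
= 0.624 × 0.5645 = 0.3522
(R_B − R_A)/R_A = 0.3522 − 1 = -64.8%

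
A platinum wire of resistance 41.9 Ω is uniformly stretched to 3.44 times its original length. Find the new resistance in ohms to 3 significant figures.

496 Ω

Volume constant ⇒ A' = A/k with k = 3.44. R' = ρ(kL)/(A/k) = k²R.
R' = 11.83 × 41.9 = 496 Ω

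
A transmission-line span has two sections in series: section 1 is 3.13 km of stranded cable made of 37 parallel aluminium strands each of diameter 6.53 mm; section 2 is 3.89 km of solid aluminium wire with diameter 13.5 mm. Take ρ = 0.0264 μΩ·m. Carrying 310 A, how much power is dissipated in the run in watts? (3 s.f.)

75400 W

ρ = 0.0264 μΩ·m = 2.64×10^-8 Ω·m
Section 1: A_strand = π(3.2650e-03)² = 3.349e-05 m²; R₁ = ρL/(N·A_s) = (2.64×10^-8)(3130)/(37×3.349e-05) = 0.06669 Ω
Section 2: A = π(d/2)² = π(6.7500e-03 m)² = 1.431e-04 m²
R₂ = (2.64×10^-8)(3890)/(1.431e-04) = 0.7175 Ω
R = R₁ + R₂ = 0.7841 Ω
P = I²R = (310)² × 0.7841 = 75400 W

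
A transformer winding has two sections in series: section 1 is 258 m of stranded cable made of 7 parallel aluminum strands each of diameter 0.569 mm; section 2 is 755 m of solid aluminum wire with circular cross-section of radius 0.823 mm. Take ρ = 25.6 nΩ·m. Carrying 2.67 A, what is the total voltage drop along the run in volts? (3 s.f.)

ρ = 25.6 nΩ·m = 2.56×10^-8 Ω·m
Section 1: A_strand = π(2.8450e-04)² = 2.543e-07 m²; R₁ = ρL/(N·A_s) = (2.56×10^-8)(258)/(7×2.543e-07) = 3.711 Ω
Section 2: A = πr² = π(8.2300e-04 m)² = 2.128e-06 m²
R₂ = (2.56×10^-8)(755)/(2.128e-06) = 9.083 Ω
R = R₁ + R₂ = 12.79 Ω
V = IR = 2.67 × 12.79 = 34.2 V

34.2 V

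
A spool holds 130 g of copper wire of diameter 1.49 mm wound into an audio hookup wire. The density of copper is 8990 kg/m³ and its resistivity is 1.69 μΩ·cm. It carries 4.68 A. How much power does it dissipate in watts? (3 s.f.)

ρ = 1.69 μΩ·cm = 1.69×10^-8 Ω·m
A = π(d/2)² = π(7.4500e-04 m)² = 1.7437e-06 m²
L = m/(density·A) = 0.13/(8990×1.7437e-06) = 8.293 m
R = ρL/A = (1.69×10^-8)(8.293)/(1.7437e-06) = 0.08038 Ω
P = I²R = (4.68)² × 0.08038 = 1.76 W

1.76 W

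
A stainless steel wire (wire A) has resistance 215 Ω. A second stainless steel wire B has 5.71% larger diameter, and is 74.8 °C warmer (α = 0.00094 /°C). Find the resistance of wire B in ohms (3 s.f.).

R ∝ ρL/d² with ρ ∝ (1+αΔT), so R_B/R_A = (1 + 5.71/100)⁻² × (1 + 0.00094×74.8)
= 0.8949 × 1.07 = 0.9578
R_B = 0.9578 × 215 = 206 Ω

206 Ω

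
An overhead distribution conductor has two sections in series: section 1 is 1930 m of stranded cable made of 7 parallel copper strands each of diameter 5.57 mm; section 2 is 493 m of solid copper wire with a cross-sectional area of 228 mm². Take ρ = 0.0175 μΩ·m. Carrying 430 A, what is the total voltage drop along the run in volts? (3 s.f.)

ρ = 0.0175 μΩ·m = 1.75×10^-8 Ω·m
Section 1: A_strand = π(2.7850e-03)² = 2.437e-05 m²; R₁ = ρL/(N·A_s) = (1.75×10^-8)(1930)/(7×2.437e-05) = 0.198 Ω
Section 2: A = 228 mm² = 2.280e-04 m²
R₂ = (1.75×10^-8)(493)/(2.280e-04) = 0.03784 Ω
R = R₁ + R₂ = 0.2359 Ω
V = IR = 430 × 0.2359 = 101 V

101 V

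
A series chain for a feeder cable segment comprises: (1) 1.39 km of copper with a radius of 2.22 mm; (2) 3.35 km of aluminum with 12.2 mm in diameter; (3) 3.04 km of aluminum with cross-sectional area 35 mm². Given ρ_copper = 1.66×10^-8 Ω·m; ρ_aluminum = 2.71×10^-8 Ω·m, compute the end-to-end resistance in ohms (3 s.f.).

Seg 1: A = πr² = π(2.2200e-03 m)² = 1.548e-05 m²
R_1 = (1.66×10^-8)(1390)/(1.548e-05) = 1.49 Ω
Seg 2: A = π(d/2)² = π(6.1000e-03 m)² = 1.169e-04 m²
R_2 = (2.71×10^-8)(3350)/(1.169e-04) = 0.7766 Ω
Seg 3: A = 35 mm² = 3.500e-05 m²
R_3 = (2.71×10^-8)(3040)/(3.500e-05) = 2.354 Ω
R_total = R_1 + R_2 + R_3 = 4.62 Ω

4.62 Ω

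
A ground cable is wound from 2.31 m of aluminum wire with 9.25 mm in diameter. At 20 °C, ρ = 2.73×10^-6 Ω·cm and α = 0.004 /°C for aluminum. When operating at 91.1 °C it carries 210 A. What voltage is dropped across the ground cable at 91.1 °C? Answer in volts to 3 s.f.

ρ = 2.73×10^-6 Ω·cm = 2.73×10^-8 Ω·m
A = π(d/2)² = π(4.6250e-03 m)² = 6.720e-05 m²
R₍20₎ = ρL/A = (2.73×10^-8)(2.31)/(6.720e-05) = 9.384×10^-4 Ω
R₍91.1₎ = R₍20₎(1 + αΔT) = 9.384×10^-4 × (1 + 0.004×71.1) = 0.001205 Ω
V = IR = 210 × 0.001205 = 0.253 V

0.253 V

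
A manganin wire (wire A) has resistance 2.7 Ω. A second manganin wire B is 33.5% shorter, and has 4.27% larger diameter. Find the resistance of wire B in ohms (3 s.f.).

R ∝ L/d², so R_B/R_A = (1 − 33.5/100) × (1 + 4.27/100)⁻²
= 0.665 × 0.9198 = 0.6117
R_B = 0.6117 × 2.7 = 1.65 Ω

1.65 Ω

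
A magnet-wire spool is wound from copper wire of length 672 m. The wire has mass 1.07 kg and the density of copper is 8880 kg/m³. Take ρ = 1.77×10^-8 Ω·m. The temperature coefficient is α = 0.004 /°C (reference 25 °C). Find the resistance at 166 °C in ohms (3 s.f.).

104 Ω

A = m/(density·L) = 1.07/(8880×672) = 1.7931e-07 m²
R = ρL/A = (1.77×10^-8)(672)/(1.7931e-07) = 66.33 Ω
R(166 °C) = 66.33 × (1 + 0.004×141) = 104 Ω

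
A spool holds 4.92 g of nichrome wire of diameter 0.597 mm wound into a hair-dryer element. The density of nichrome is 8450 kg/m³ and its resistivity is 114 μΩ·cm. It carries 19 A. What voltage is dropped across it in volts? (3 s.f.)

ρ = 114 μΩ·cm = 1.14×10^-6 Ω·m
A = π(d/2)² = π(2.9850e-04 m)² = 2.7992e-07 m²
L = m/(density·A) = 0.00492/(8450×2.7992e-07) = 2.08 m
R = ρL/A = (1.14×10^-6)(2.08)/(2.7992e-07) = 8.471 Ω
V = IR = 19 × 8.471 = 161 V

161 V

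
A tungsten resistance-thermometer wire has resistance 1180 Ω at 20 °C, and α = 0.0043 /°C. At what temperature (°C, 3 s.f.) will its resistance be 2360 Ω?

R = R₀(1 + α(T − T₀)) ⇒ T = T₀ + (R/R₀ − 1)/α
T = 20 + (2360/1180 − 1)/0.0043 = 20 + (1)/0.0043 = 253 °C

253 °C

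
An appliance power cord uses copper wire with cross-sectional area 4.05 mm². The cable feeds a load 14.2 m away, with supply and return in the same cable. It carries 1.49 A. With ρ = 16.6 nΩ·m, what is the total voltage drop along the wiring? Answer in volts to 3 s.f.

0.173 V

ρ = 16.6 nΩ·m = 1.66×10^-8 Ω·m
A = 4.05 mm² = 4.050e-06 m²
Total conductor length (both ways) L = 2 × 14.2 = 28.4 m
R = ρL/A = (1.66×10^-8)(28.4)/(4.050e-06) = 0.1164 Ω
V = IR = 1.49 × 0.1164 = 0.173 V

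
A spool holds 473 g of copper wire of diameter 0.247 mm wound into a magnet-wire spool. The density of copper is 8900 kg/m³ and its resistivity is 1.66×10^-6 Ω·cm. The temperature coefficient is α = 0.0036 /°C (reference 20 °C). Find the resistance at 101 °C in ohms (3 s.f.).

496 Ω

ρ = 1.66×10^-6 Ω·cm = 1.66×10^-8 Ω·m
A = π(d/2)² = π(1.2350e-04 m)² = 4.7916e-08 m²
L = m/(density·A) = 0.473/(8900×4.7916e-08) = 1109 m
R = ρL/A = (1.66×10^-8)(1109)/(4.7916e-08) = 384.2 Ω
R(101 °C) = 384.2 × (1 + 0.0036×81) = 496 Ω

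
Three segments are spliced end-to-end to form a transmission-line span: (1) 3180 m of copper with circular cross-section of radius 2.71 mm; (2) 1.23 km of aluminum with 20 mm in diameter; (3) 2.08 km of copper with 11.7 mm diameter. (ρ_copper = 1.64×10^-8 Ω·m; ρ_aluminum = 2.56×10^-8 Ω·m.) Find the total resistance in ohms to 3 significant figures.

Seg 1: A = πr² = π(2.7100e-03 m)² = 2.307e-05 m²
R_1 = (1.64×10^-8)(3180)/(2.307e-05) = 2.26 Ω
Seg 2: A = π(d/2)² = π(1.0000e-02 m)² = 3.142e-04 m²
R_2 = (2.56×10^-8)(1230)/(3.142e-04) = 0.1002 Ω
Seg 3: A = π(d/2)² = π(5.8500e-03 m)² = 1.075e-04 m²
R_3 = (1.64×10^-8)(2080)/(1.075e-04) = 0.3173 Ω
R_total = R_1 + R_2 + R_3 = 2.68 Ω

2.68 Ω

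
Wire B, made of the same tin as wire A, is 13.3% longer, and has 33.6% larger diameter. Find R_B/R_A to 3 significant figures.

0.635

R ∝ L/d², so R_B/R_A = (1 + 13.3/100) × (1 + 33.6/100)⁻²
= 1.133 × 0.5603 = 0.635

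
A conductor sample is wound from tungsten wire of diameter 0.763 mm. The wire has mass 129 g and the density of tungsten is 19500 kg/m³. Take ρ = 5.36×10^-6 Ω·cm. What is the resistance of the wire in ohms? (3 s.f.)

ρ = 5.36×10^-6 Ω·cm = 5.36×10^-8 Ω·m
A = π(d/2)² = π(3.8150e-04 m)² = 4.5723e-07 m²
L = m/(density·A) = 0.129/(19500×4.5723e-07) = 14.47 m
R = ρL/A = (5.36×10^-8)(14.47)/(4.5723e-07) = 1.70 Ω

1.70 Ω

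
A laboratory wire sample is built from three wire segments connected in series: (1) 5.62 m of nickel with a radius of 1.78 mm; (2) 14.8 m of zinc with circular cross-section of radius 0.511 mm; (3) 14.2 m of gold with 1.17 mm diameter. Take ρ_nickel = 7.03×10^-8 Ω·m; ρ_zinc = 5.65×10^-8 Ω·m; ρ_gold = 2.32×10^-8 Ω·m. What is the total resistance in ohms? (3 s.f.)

1.37 Ω

Seg 1: A = πr² = π(1.7800e-03 m)² = 9.954e-06 m²
R_1 = (7.03×10^-8)(5.62)/(9.954e-06) = 0.03969 Ω
Seg 2: A = πr² = π(5.1100e-04 m)² = 8.203e-07 m²
R_2 = (5.65×10^-8)(14.8)/(8.203e-07) = 1.019 Ω
Seg 3: A = π(d/2)² = π(5.8500e-04 m)² = 1.075e-06 m²
R_3 = (2.32×10^-8)(14.2)/(1.075e-06) = 0.3064 Ω
R_total = R_1 + R_2 + R_3 = 1.37 Ω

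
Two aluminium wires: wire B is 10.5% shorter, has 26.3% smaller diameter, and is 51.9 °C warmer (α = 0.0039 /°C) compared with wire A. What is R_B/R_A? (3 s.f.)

1.98

R ∝ ρL/d² with ρ ∝ (1+αΔT), so R_B/R_A = (1 − 10.5/100) × (1 − 26.3/100)⁻² × (1 + 0.0039×51.9)
= 0.895 × 1.841 × 1.202 = 1.98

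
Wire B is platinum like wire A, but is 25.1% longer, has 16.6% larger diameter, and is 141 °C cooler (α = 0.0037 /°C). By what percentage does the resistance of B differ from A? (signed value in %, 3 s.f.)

R ∝ ρL/d² with ρ ∝ (1+αΔT), so R_B/R_A = (1 + 25.1/100) × (1 + 16.6/100)⁻² × (1 − 0.0037×141)
= 1.251 × 0.7355 × 0.4783 = 0.4401
(R_B − R_A)/R_A = 0.4401 − 1 = -56.0%

-56.0%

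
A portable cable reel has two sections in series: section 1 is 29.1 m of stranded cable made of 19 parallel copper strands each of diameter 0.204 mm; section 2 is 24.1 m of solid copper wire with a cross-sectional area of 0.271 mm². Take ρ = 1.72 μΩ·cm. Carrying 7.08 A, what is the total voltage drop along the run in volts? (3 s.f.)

ρ = 1.72 μΩ·cm = 1.72×10^-8 Ω·m
Section 1: A_strand = π(1.0200e-04)² = 3.269e-08 m²; R₁ = ρL/(N·A_s) = (1.72×10^-8)(29.1)/(19×3.269e-08) = 0.806 Ω
Section 2: A = 0.271 mm² = 2.710e-07 m²
R₂ = (1.72×10^-8)(24.1)/(2.710e-07) = 1.53 Ω
R = R₁ + R₂ = 2.336 Ω
V = IR = 7.08 × 2.336 = 16.5 V

16.5 V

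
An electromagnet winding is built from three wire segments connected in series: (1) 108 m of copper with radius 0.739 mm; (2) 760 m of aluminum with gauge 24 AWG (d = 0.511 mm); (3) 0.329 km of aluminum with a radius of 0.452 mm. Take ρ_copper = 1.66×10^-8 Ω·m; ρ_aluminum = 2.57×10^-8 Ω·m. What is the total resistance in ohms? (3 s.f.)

109 Ω

Seg 1: A = πr² = π(7.3900e-04 m)² = 1.716e-06 m²
R_1 = (1.66×10^-8)(108)/(1.716e-06) = 1.045 Ω
Seg 2: A = π(0.511/2 mm)² = π(2.5550e-04 m)² = 2.051e-07 m²
R_2 = (2.57×10^-8)(760)/(2.051e-07) = 95.24 Ω
Seg 3: A = πr² = π(4.5200e-04 m)² = 6.418e-07 m²
R_3 = (2.57×10^-8)(329)/(6.418e-07) = 13.17 Ω
R_total = R_1 + R_2 + R_3 = 109 Ω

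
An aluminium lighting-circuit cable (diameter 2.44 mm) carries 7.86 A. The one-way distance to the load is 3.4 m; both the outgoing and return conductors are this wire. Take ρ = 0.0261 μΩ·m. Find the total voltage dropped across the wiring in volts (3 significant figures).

ρ = 0.0261 μΩ·m = 2.61×10^-8 Ω·m
A = π(d/2)² = π(1.2200e-03 m)² = 4.676e-06 m²
Total conductor length (both ways) L = 2 × 3.4 = 6.8 m
R = ρL/A = (2.61×10^-8)(6.8)/(4.676e-06) = 0.03796 Ω
V = IR = 7.86 × 0.03796 = 0.298 V

0.298 V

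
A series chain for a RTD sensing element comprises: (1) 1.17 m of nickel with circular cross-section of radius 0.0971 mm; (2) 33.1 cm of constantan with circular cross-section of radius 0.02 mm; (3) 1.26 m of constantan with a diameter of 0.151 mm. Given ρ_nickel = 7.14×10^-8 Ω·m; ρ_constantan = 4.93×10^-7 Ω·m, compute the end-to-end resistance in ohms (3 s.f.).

167 Ω

Seg 1: A = πr² = π(9.7100e-05 m)² = 2.962e-08 m²
R_1 = (7.14×10^-8)(1.17)/(2.962e-08) = 2.82 Ω
Seg 2: A = πr² = π(2.0000e-05 m)² = 1.257e-09 m²
R_2 = (4.93×10^-7)(0.331)/(1.257e-09) = 129.9 Ω
Seg 3: A = π(d/2)² = π(7.5500e-05 m)² = 1.791e-08 m²
R_3 = (4.93×10^-7)(1.26)/(1.791e-08) = 34.69 Ω
R_total = R_1 + R_2 + R_3 = 167 Ω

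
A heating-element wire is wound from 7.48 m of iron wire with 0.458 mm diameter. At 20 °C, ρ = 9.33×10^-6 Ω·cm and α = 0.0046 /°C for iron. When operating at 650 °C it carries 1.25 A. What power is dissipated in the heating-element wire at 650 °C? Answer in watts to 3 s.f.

25.8 W

ρ = 9.33×10^-6 Ω·cm = 9.33×10^-8 Ω·m
A = π(d/2)² = π(2.2900e-04 m)² = 1.647e-07 m²
R₍20₎ = ρL/A = (9.33×10^-8)(7.48)/(1.647e-07) = 4.236 Ω
R₍650₎ = R₍20₎(1 + αΔT) = 4.236 × (1 + 0.0046×630) = 16.51 Ω
P = I²R = (1.25)² × 16.51 = 25.8 W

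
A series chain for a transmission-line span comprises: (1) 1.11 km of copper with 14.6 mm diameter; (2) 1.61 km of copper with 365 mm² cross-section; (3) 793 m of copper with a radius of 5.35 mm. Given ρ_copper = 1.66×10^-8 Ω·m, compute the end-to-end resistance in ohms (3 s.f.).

Seg 1: A = π(d/2)² = π(7.3000e-03 m)² = 1.674e-04 m²
R_1 = (1.66×10^-8)(1110)/(1.674e-04) = 0.1101 Ω
Seg 2: A = 365 mm² = 3.650e-04 m²
R_2 = (1.66×10^-8)(1610)/(3.650e-04) = 0.07322 Ω
Seg 3: A = πr² = π(5.3500e-03 m)² = 8.992e-05 m²
R_3 = (1.66×10^-8)(793)/(8.992e-05) = 0.1464 Ω
R_total = R_1 + R_2 + R_3 = 0.330 Ω

0.330 Ω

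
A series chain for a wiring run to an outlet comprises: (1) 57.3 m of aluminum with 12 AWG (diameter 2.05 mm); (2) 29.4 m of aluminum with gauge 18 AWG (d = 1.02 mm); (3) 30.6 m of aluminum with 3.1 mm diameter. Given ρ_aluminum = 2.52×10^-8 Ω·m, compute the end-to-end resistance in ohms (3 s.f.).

1.45 Ω

Seg 1: A = π(2.05/2 mm)² = π(1.0250e-03 m)² = 3.301e-06 m²
R_1 = (2.52×10^-8)(57.3)/(3.301e-06) = 0.4375 Ω
Seg 2: A = π(1.02/2 mm)² = π(5.1000e-04 m)² = 8.171e-07 m²
R_2 = (2.52×10^-8)(29.4)/(8.171e-07) = 0.9067 Ω
Seg 3: A = π(d/2)² = π(1.5500e-03 m)² = 7.548e-06 m²
R_3 = (2.52×10^-8)(30.6)/(7.548e-06) = 0.1022 Ω
R_total = R_1 + R_2 + R_3 = 1.45 Ω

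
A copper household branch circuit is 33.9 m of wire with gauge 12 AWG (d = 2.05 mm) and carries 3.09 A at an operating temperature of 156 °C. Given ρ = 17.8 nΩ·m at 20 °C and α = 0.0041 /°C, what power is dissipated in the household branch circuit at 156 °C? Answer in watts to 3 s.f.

2.72 W

ρ = 17.8 nΩ·m = 1.78×10^-8 Ω·m
A = π(2.05/2 mm)² = π(1.0250e-03 m)² = 3.301e-06 m²
R₍20₎ = ρL/A = (1.78×10^-8)(33.9)/(3.301e-06) = 0.1828 Ω
R₍156₎ = R₍20₎(1 + αΔT) = 0.1828 × (1 + 0.0041×136) = 0.2848 Ω
P = I²R = (3.09)² × 0.2848 = 2.72 W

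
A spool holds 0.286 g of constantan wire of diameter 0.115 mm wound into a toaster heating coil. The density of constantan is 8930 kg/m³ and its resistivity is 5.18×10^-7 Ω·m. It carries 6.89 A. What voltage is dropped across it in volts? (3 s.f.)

1060 V

A = π(d/2)² = π(5.7500e-05 m)² = 1.0387e-08 m²
L = m/(density·A) = 2.860×10^-4/(8930×1.0387e-08) = 3.083 m
R = ρL/A = (5.18×10^-7)(3.083)/(1.0387e-08) = 153.8 Ω
V = IR = 6.89 × 153.8 = 1060 V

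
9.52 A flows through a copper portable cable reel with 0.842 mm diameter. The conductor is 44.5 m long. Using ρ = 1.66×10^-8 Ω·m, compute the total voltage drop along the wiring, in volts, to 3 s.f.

A = π(d/2)² = π(4.2100e-04 m)² = 5.568e-07 m²
R = ρL/A = (1.66×10^-8)(44.5)/(5.568e-07) = 1.327 Ω
V = IR = 9.52 × 1.327 = 12.6 V

12.6 V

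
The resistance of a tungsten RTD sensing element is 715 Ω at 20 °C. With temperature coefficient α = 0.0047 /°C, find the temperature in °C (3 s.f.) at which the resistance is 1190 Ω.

161 °C

R = R₀(1 + α(T − T₀)) ⇒ T = T₀ + (R/R₀ − 1)/α
T = 20 + (1190/715 − 1)/0.0047 = 20 + (0.6643)/0.0047 = 161 °C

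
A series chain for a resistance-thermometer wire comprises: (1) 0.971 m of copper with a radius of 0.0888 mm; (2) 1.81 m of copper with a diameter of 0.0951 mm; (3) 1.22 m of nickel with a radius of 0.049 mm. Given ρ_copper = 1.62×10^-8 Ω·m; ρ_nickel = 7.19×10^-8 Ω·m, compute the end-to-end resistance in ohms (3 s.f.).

16.4 Ω

Seg 1: A = πr² = π(8.8800e-05 m)² = 2.477e-08 m²
R_1 = (1.62×10^-8)(0.971)/(2.477e-08) = 0.635 Ω
Seg 2: A = π(d/2)² = π(4.7550e-05 m)² = 7.103e-09 m²
R_2 = (1.62×10^-8)(1.81)/(7.103e-09) = 4.128 Ω
Seg 3: A = πr² = π(4.9000e-05 m)² = 7.543e-09 m²
R_3 = (7.19×10^-8)(1.22)/(7.543e-09) = 11.63 Ω
R_total = R_1 + R_2 + R_3 = 16.4 Ω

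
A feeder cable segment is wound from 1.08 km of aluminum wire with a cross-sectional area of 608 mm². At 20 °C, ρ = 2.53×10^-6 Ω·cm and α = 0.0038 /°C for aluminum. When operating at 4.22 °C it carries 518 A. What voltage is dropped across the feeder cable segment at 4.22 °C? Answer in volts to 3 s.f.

21.9 V

ρ = 2.53×10^-6 Ω·cm = 2.53×10^-8 Ω·m
A = 608 mm² = 6.080e-04 m²
R₍20₎ = ρL/A = (2.53×10^-8)(1080)/(6.080e-04) = 0.04494 Ω
R₍4.22₎ = R₍20₎(1 + αΔT) = 0.04494 × (1 + 0.0038×-15.8) = 0.04225 Ω
V = IR = 518 × 0.04225 = 21.9 V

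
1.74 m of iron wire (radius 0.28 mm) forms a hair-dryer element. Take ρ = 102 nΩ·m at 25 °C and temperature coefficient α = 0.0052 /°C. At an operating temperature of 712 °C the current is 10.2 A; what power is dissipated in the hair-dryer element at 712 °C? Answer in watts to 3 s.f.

343 W

ρ = 102 nΩ·m = 1.02×10^-7 Ω·m
A = πr² = π(2.8000e-04 m)² = 2.463e-07 m²
R₍25₎ = ρL/A = (1.02×10^-7)(1.74)/(2.463e-07) = 0.7206 Ω
R₍712₎ = R₍25₎(1 + αΔT) = 0.7206 × (1 + 0.0052×687) = 3.295 Ω
P = I²R = (10.2)² × 3.295 = 343 W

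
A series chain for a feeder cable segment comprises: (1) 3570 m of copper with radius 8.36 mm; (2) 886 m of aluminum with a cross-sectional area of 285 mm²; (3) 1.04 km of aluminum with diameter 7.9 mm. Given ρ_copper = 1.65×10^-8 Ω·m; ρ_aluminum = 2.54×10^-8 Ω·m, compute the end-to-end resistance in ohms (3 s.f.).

0.886 Ω

Seg 1: A = πr² = π(8.3600e-03 m)² = 2.196e-04 m²
R_1 = (1.65×10^-8)(3570)/(2.196e-04) = 0.2683 Ω
Seg 2: A = 285 mm² = 2.850e-04 m²
R_2 = (2.54×10^-8)(886)/(2.850e-04) = 0.07896 Ω
Seg 3: A = π(d/2)² = π(3.9500e-03 m)² = 4.902e-05 m²
R_3 = (2.54×10^-8)(1040)/(4.902e-05) = 0.5389 Ω
R_total = R_1 + R_2 + R_3 = 0.886 Ω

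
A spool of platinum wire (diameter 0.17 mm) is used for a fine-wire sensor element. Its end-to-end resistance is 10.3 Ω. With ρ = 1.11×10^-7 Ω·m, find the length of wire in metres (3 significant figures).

2.11 m

A = π(d/2)² = π(8.5000e-05 m)² = 2.270e-08 m²
L = RA/ρ = (10.3)(2.270e-08)/(1.11×10^-7) = 2.11 m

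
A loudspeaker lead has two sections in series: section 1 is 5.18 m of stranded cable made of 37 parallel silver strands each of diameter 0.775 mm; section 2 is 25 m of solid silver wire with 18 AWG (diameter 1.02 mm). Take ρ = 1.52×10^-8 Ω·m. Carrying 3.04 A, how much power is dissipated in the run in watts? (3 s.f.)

4.34 W

Section 1: A_strand = π(3.8750e-04)² = 4.717e-07 m²; R₁ = ρL/(N·A_s) = (1.52×10^-8)(5.18)/(37×4.717e-07) = 0.004511 Ω
Section 2: A = π(1.02/2 mm)² = π(5.1000e-04 m)² = 8.171e-07 m²
R₂ = (1.52×10^-8)(25)/(8.171e-07) = 0.465 Ω
R = R₁ + R₂ = 0.4696 Ω
P = I²R = (3.04)² × 0.4696 = 4.34 W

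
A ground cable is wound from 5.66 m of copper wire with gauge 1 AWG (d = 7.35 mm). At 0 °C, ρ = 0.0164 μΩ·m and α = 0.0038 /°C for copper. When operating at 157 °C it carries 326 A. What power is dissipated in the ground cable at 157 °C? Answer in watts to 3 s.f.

371 W

ρ = 0.0164 μΩ·m = 1.64×10^-8 Ω·m
A = π(7.35/2 mm)² = π(3.6750e-03 m)² = 4.243e-05 m²
R₍0₎ = ρL/A = (1.64×10^-8)(5.66)/(4.243e-05) = 0.002188 Ω
R₍157₎ = R₍0₎(1 + αΔT) = 0.002188 × (1 + 0.0038×157) = 0.003493 Ω
P = I²R = (326)² × 0.003493 = 371 W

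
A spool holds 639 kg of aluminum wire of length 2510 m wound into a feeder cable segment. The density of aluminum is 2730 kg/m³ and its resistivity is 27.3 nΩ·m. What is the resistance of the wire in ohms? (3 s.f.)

ρ = 27.3 nΩ·m = 2.73×10^-8 Ω·m
A = m/(density·L) = 639/(2730×2510) = 9.3253e-05 m²
R = ρL/A = (2.73×10^-8)(2510)/(9.3253e-05) = 0.735 Ω

0.735 Ω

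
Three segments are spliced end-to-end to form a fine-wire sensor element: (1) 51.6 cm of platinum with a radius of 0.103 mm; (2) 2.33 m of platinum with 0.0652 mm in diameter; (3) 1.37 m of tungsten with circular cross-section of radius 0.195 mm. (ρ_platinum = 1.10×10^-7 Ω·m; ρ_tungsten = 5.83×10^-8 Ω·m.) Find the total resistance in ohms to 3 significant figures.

Seg 1: A = πr² = π(1.0300e-04 m)² = 3.333e-08 m²
R_1 = (1.10×10^-7)(0.516)/(3.333e-08) = 1.703 Ω
Seg 2: A = π(d/2)² = π(3.2600e-05 m)² = 3.339e-09 m²
R_2 = (1.10×10^-7)(2.33)/(3.339e-09) = 76.77 Ω
Seg 3: A = πr² = π(1.9500e-04 m)² = 1.195e-07 m²
R_3 = (5.83×10^-8)(1.37)/(1.195e-07) = 0.6686 Ω
R_total = R_1 + R_2 + R_3 = 79.1 Ω

79.1 Ω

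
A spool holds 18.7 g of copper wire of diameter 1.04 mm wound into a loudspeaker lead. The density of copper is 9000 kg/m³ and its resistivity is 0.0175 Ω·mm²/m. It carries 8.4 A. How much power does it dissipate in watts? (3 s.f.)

3.56 W

ρ = 0.0175 Ω·mm²/m = 1.75×10^-8 Ω·m
A = π(d/2)² = π(5.2000e-04 m)² = 8.4949e-07 m²
L = m/(density·A) = 0.0187/(9000×8.4949e-07) = 2.446 m
R = ρL/A = (1.75×10^-8)(2.446)/(8.4949e-07) = 0.05039 Ω
P = I²R = (8.4)² × 0.05039 = 3.56 W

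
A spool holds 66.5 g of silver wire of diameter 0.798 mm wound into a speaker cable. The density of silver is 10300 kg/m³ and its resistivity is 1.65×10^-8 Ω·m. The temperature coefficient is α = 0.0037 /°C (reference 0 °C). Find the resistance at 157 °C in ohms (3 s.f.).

0.673 Ω

A = π(d/2)² = π(3.9900e-04 m)² = 5.0014e-07 m²
L = m/(density·A) = 0.0665/(10300×5.0014e-07) = 12.91 m
R = ρL/A = (1.65×10^-8)(12.91)/(5.0014e-07) = 0.4259 Ω
R(157 °C) = 0.4259 × (1 + 0.0037×157) = 0.673 Ω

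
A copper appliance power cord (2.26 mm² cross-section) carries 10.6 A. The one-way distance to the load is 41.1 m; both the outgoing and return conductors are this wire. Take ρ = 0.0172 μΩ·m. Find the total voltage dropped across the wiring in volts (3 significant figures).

6.63 V

ρ = 0.0172 μΩ·m = 1.72×10^-8 Ω·m
A = 2.26 mm² = 2.260e-06 m²
Total conductor length (both ways) L = 2 × 41.1 = 82.2 m
R = ρL/A = (1.72×10^-8)(82.2)/(2.260e-06) = 0.6256 Ω
V = IR = 10.6 × 0.6256 = 6.63 V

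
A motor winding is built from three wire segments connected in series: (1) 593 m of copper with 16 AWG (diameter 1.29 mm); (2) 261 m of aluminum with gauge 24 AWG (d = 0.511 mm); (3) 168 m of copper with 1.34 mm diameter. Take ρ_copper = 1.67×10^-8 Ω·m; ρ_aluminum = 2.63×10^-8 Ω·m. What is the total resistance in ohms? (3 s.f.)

43.0 Ω

Seg 1: A = π(1.29/2 mm)² = π(6.4500e-04 m)² = 1.307e-06 m²
R_1 = (1.67×10^-8)(593)/(1.307e-06) = 7.577 Ω
Seg 2: A = π(0.511/2 mm)² = π(2.5550e-04 m)² = 2.051e-07 m²
R_2 = (2.63×10^-8)(261)/(2.051e-07) = 33.47 Ω
Seg 3: A = π(d/2)² = π(6.7000e-04 m)² = 1.410e-06 m²
R_3 = (1.67×10^-8)(168)/(1.410e-06) = 1.989 Ω
R_total = R_1 + R_2 + R_3 = 43.0 Ω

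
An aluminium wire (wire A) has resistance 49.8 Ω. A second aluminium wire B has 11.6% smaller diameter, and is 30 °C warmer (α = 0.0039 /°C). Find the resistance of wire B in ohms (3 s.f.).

R ∝ ρL/d² with ρ ∝ (1+αΔT), so R_B/R_A = (1 − 11.6/100)⁻² × (1 + 0.0039×30)
= 1.28 × 1.117 = 1.429
R_B = 1.429 × 49.8 = 71.2 Ω

71.2 Ω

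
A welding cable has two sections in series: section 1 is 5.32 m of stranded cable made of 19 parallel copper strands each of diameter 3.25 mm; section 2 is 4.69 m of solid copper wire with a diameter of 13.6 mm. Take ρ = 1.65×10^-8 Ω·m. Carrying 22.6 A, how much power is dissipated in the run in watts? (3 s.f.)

0.557 W

Section 1: A_strand = π(1.6250e-03)² = 8.296e-06 m²; R₁ = ρL/(N·A_s) = (1.65×10^-8)(5.32)/(19×8.296e-06) = 5.569×10^-4 Ω
Section 2: A = π(d/2)² = π(6.8000e-03 m)² = 1.453e-04 m²
R₂ = (1.65×10^-8)(4.69)/(1.453e-04) = 5.327×10^-4 Ω
R = R₁ + R₂ = 0.00109 Ω
P = I²R = (22.6)² × 0.00109 = 0.557 W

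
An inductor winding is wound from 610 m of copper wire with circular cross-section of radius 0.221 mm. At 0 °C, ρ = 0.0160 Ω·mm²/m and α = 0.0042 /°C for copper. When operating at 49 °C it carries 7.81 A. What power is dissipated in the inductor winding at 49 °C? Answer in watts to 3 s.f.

4680 W

ρ = 0.0160 Ω·mm²/m = 1.60×10^-8 Ω·m
A = πr² = π(2.2100e-04 m)² = 1.534e-07 m²
R₍0₎ = ρL/A = (1.60×10^-8)(610)/(1.534e-07) = 63.61 Ω
R₍49₎ = R₍0₎(1 + αΔT) = 63.61 × (1 + 0.0042×49) = 76.7 Ω
P = I²R = (7.81)² × 76.7 = 4680 W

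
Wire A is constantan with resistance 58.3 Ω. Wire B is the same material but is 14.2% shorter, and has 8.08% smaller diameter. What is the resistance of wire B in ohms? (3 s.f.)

R ∝ L/d², so R_B/R_A = (1 − 14.2/100) × (1 − 8.08/100)⁻²
= 0.858 × 1.183 = 1.016
R_B = 1.016 × 58.3 = 59.2 Ω

59.2 Ω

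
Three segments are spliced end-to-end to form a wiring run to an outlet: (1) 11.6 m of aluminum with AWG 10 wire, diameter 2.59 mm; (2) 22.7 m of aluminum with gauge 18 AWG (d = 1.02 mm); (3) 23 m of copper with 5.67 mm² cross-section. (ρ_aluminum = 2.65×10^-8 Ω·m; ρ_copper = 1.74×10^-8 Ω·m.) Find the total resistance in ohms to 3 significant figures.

0.865 Ω

Seg 1: A = π(2.59/2 mm)² = π(1.2950e-03 m)² = 5.269e-06 m²
R_1 = (2.65×10^-8)(11.6)/(5.269e-06) = 0.05835 Ω
Seg 2: A = π(1.02/2 mm)² = π(5.1000e-04 m)² = 8.171e-07 m²
R_2 = (2.65×10^-8)(22.7)/(8.171e-07) = 0.7362 Ω
Seg 3: A = 5.67 mm² = 5.670e-06 m²
R_3 = (1.74×10^-8)(23)/(5.670e-06) = 0.07058 Ω
R_total = R_1 + R_2 + R_3 = 0.865 Ω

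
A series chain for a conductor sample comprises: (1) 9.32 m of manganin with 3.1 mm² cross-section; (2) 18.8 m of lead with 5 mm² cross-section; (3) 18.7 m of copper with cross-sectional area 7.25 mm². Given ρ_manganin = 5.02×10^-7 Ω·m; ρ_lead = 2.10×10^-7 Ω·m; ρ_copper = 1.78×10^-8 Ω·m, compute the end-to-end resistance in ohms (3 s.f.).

2.34 Ω

Seg 1: A = 3.1 mm² = 3.100e-06 m²
R_1 = (5.02×10^-7)(9.32)/(3.100e-06) = 1.509 Ω
Seg 2: A = 5 mm² = 5.000e-06 m²
R_2 = (2.10×10^-7)(18.8)/(5.000e-06) = 0.7896 Ω
Seg 3: A = 7.25 mm² = 7.250e-06 m²
R_3 = (1.78×10^-8)(18.7)/(7.250e-06) = 0.04591 Ω
R_total = R_1 + R_2 + R_3 = 2.34 Ω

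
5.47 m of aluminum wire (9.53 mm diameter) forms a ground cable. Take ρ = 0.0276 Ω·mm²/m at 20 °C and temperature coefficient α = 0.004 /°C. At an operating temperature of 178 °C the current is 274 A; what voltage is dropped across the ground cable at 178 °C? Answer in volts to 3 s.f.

ρ = 0.0276 Ω·mm²/m = 2.76×10^-8 Ω·m
A = π(d/2)² = π(4.7650e-03 m)² = 7.133e-05 m²
R₍20₎ = ρL/A = (2.76×10^-8)(5.47)/(7.133e-05) = 0.002117 Ω
R₍178₎ = R₍20₎(1 + αΔT) = 0.002117 × (1 + 0.004×158) = 0.003454 Ω
V = IR = 274 × 0.003454 = 0.946 V

0.946 V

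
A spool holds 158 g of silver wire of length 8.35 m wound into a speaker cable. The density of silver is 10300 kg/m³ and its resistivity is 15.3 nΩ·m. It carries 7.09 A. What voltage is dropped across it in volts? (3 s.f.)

0.493 V

ρ = 15.3 nΩ·m = 1.53×10^-8 Ω·m
A = m/(density·L) = 0.158/(10300×8.35) = 1.8371e-06 m²
R = ρL/A = (1.53×10^-8)(8.35)/(1.8371e-06) = 0.06954 Ω
V = IR = 7.09 × 0.06954 = 0.493 V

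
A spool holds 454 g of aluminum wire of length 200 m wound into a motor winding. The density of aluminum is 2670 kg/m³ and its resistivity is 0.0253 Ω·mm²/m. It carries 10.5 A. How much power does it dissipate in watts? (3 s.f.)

ρ = 0.0253 Ω·mm²/m = 2.53×10^-8 Ω·m
A = m/(density·L) = 0.454/(2670×200) = 8.5019e-07 m²
R = ρL/A = (2.53×10^-8)(200)/(8.5019e-07) = 5.952 Ω
P = I²R = (10.5)² × 5.952 = 656 W

656 W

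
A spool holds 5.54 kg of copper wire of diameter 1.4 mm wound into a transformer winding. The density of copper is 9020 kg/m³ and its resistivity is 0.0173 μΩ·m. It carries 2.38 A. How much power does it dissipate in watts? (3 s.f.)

25.4 W

ρ = 0.0173 μΩ·m = 1.73×10^-8 Ω·m
A = π(d/2)² = π(7.0000e-04 m)² = 1.5394e-06 m²
L = m/(density·A) = 5.54/(9020×1.5394e-06) = 399 m
R = ρL/A = (1.73×10^-8)(399)/(1.5394e-06) = 4.484 Ω
P = I²R = (2.38)² × 4.484 = 25.4 W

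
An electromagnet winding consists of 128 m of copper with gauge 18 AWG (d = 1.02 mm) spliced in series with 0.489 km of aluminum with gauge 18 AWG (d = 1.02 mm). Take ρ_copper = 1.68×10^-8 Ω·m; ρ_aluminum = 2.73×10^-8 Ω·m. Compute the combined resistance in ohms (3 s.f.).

19.0 Ω

Segment 1: A = π(1.02/2 mm)² = π(5.1000e-04 m)² = 8.171e-07 m²
R₁ = ρL/A = (1.68×10^-8)(128)/(8.171e-07) = 2.632 Ω
R₂ = (2.73×10^-8)(489)/(8.171e-07) = 16.34 Ω
R = R₁ + R₂ = 19.0 Ω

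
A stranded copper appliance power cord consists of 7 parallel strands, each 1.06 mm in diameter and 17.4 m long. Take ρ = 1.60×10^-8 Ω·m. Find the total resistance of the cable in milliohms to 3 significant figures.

A_strand = π(5.3000e-04 m)² = 8.825e-07 m²
R_strand = ρL/A = (1.60×10^-8)(17.4)/(8.825e-07) = 0.3155 Ω
R_total = R_strand/N = 0.3155/7 = 45.1 mΩ

45.1 mΩ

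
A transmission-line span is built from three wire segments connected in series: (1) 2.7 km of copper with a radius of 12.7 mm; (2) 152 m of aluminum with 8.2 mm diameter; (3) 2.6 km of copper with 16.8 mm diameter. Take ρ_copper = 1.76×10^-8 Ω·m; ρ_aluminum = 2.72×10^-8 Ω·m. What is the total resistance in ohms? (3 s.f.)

0.379 Ω

Seg 1: A = πr² = π(1.2700e-02 m)² = 5.067e-04 m²
R_1 = (1.76×10^-8)(2700)/(5.067e-04) = 0.09378 Ω
Seg 2: A = π(d/2)² = π(4.1000e-03 m)² = 5.281e-05 m²
R_2 = (2.72×10^-8)(152)/(5.281e-05) = 0.07829 Ω
Seg 3: A = π(d/2)² = π(8.4000e-03 m)² = 2.217e-04 m²
R_3 = (1.76×10^-8)(2600)/(2.217e-04) = 0.2064 Ω
R_total = R_1 + R_2 + R_3 = 0.379 Ω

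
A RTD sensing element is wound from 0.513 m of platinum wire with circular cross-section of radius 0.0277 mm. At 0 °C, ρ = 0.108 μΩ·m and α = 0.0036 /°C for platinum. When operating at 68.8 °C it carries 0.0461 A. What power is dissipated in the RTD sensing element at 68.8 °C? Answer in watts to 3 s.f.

ρ = 0.108 μΩ·m = 1.08×10^-7 Ω·m
A = πr² = π(2.7700e-05 m)² = 2.411e-09 m²
R₍0₎ = ρL/A = (1.08×10^-7)(0.513)/(2.411e-09) = 22.98 Ω
R₍68.8₎ = R₍0₎(1 + αΔT) = 22.98 × (1 + 0.0036×68.8) = 28.68 Ω
P = I²R = (0.0461)² × 28.68 = 0.0609 W

0.0609 W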